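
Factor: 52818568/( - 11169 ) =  - 2^3*3^( -2)*11^1*17^(-1)*73^ (-1)*157^1*3823^1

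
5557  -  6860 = - 1303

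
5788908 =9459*612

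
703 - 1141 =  - 438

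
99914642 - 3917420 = 95997222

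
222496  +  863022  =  1085518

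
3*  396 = 1188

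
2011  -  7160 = -5149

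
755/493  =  755/493 = 1.53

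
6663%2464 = 1735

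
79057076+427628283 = 506685359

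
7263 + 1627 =8890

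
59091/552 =19697/184 = 107.05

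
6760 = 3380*2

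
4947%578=323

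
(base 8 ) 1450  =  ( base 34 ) NQ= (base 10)808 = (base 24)19G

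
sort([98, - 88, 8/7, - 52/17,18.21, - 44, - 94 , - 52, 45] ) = [  -  94, - 88, - 52, - 44, - 52/17, 8/7,  18.21, 45, 98 ]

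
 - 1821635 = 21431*( - 85) 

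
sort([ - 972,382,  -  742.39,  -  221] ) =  [-972, - 742.39,-221, 382] 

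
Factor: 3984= 2^4*3^1*83^1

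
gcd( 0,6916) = 6916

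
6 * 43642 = 261852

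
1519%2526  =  1519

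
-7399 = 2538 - 9937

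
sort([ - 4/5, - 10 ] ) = [  -  10,-4/5] 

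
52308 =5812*9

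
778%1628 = 778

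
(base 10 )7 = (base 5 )12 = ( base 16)7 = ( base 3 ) 21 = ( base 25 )7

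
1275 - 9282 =  -  8007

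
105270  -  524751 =  -  419481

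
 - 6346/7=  - 907 + 3/7 = -906.57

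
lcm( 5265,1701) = 110565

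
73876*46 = 3398296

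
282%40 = 2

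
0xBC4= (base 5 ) 44022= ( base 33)2p9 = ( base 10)3012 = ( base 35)2g2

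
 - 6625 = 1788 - 8413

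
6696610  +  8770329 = 15466939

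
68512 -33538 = 34974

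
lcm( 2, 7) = 14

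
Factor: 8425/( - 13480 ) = - 5/8=- 2^( - 3)*5^1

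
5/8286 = 5/8286 = 0.00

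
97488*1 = 97488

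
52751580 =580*90951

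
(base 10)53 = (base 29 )1o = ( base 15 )38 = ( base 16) 35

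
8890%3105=2680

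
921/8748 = 307/2916 = 0.11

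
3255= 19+3236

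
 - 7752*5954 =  - 46155408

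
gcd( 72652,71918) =2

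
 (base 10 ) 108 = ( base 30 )3i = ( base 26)44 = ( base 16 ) 6C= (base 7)213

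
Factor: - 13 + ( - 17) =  -2^1*3^1* 5^1  =  - 30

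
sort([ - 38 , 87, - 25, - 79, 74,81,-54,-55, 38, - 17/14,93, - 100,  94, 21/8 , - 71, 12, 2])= [ - 100, - 79, - 71, - 55, - 54, - 38, - 25, - 17/14, 2, 21/8, 12 , 38, 74,  81,87, 93 , 94] 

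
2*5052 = 10104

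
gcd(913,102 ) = 1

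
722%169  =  46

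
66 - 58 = 8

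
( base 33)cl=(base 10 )417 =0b110100001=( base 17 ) 179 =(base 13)261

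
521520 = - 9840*(-53 )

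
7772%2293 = 893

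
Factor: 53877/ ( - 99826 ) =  - 2^(- 1)  *  3^1*19^(-1) * 37^( - 1)*71^ (-1)*17959^1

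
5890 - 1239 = 4651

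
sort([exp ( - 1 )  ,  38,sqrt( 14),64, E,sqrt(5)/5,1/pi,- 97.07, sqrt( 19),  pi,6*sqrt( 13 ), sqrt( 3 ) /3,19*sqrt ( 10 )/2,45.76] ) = [-97.07 , 1/pi,exp( - 1 ),sqrt( 5 )/5 , sqrt( 3)/3 , E, pi,sqrt(14 ),sqrt(19 ),6*sqrt( 13 ) , 19*sqrt( 10 ) /2,38,45.76,64]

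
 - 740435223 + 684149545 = -56285678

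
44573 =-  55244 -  - 99817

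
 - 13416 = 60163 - 73579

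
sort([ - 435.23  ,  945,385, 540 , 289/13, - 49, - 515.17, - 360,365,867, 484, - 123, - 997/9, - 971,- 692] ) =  [ - 971 ,  -  692, - 515.17 , - 435.23, - 360, - 123, - 997/9,  -  49,289/13, 365,  385, 484,540, 867,  945 ] 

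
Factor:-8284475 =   -  5^2*19^1*107^1*163^1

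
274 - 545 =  - 271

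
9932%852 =560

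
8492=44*193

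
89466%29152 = 2010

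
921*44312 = 40811352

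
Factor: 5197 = 5197^1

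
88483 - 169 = 88314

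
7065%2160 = 585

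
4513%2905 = 1608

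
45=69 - 24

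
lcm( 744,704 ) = 65472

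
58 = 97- 39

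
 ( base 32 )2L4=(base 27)3jo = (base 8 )5244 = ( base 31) 2pr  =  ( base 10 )2724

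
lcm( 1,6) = 6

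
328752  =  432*761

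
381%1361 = 381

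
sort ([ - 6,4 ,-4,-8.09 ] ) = [ - 8.09, - 6, - 4,4]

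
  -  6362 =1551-7913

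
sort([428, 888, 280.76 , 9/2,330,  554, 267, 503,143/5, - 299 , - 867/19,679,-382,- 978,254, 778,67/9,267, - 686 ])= [ - 978, - 686, - 382,- 299,- 867/19, 9/2, 67/9,143/5,254,267, 267,280.76,330 , 428, 503, 554,679,778,888 ] 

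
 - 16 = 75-91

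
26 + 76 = 102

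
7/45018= 7/45018=0.00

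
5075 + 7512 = 12587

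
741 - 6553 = - 5812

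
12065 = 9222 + 2843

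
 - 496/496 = - 1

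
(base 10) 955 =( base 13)586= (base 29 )13R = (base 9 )1271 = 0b1110111011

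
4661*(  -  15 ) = -69915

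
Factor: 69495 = 3^1 * 5^1*41^1*113^1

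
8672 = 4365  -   - 4307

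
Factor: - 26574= - 2^1*3^1*43^1* 103^1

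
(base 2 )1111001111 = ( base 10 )975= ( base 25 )1E0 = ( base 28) 16n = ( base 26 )1BD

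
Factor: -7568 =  - 2^4*11^1 * 43^1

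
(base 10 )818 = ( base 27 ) 138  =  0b1100110010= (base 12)582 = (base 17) 2e2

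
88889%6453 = 5000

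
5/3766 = 5/3766 = 0.00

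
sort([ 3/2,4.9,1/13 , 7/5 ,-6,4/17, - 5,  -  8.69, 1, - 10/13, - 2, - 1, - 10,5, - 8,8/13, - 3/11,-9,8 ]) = [-10, - 9, - 8.69, - 8 , - 6,-5 ,-2,-1, - 10/13,-3/11,1/13,4/17,8/13, 1,7/5,3/2,  4.9,5, 8]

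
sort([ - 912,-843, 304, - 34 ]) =[-912, - 843, - 34,304 ]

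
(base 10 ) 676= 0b1010100100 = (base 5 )10201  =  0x2a4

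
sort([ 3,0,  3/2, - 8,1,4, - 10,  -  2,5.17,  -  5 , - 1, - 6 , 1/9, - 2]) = [-10, - 8, - 6, - 5, - 2, - 2,  -  1,0,1/9,1,  3/2,3,  4,5.17]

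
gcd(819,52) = 13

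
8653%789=763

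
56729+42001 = 98730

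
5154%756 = 618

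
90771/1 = 90771 = 90771.00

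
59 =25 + 34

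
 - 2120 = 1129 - 3249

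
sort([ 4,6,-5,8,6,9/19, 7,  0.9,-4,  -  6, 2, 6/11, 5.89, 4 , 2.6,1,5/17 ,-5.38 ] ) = [-6,-5.38 ,  -  5, - 4,  5/17  ,  9/19,  6/11, 0.9, 1, 2,  2.6  ,  4, 4,5.89,  6, 6, 7,8]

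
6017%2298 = 1421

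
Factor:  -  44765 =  - 5^1*7^1*1279^1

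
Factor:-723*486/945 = - 2^1*3^3*5^(-1 )*7^(-1 )*241^1 = - 13014/35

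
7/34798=7/34798 = 0.00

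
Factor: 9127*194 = 2^1*97^1*9127^1 = 1770638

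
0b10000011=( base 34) 3T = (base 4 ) 2003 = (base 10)131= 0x83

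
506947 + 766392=1273339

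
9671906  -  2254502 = 7417404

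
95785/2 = 47892 + 1/2 = 47892.50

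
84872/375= 226 + 122/375 =226.33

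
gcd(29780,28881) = 1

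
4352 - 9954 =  - 5602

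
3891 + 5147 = 9038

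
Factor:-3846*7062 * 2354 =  - 2^3*3^2*11^2 * 107^2*641^1 = -63935704008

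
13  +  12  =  25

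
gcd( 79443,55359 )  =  9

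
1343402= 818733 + 524669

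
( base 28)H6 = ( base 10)482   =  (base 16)1e2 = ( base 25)j7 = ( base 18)18E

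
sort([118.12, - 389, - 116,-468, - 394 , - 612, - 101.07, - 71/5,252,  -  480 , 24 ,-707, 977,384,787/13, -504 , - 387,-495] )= [-707,-612, - 504,-495,-480,-468, -394 , - 389, - 387,  -  116,-101.07,  -  71/5,  24, 787/13, 118.12, 252, 384,977]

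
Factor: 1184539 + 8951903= 10136442 = 2^1*3^1*31^1*54497^1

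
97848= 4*24462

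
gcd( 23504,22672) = 208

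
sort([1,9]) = [ 1,9]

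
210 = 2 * 105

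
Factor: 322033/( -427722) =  -2^(  -  1 )*3^ (- 1 )*251^1*1283^1 * 71287^( - 1 ) 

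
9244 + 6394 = 15638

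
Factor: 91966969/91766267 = 53^(- 1)*389^( - 1)*1559^1*4451^( - 1)*58991^1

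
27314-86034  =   -58720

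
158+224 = 382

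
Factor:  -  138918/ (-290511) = 2^1*3^(-1) * 137^1*191^(-1 )=274/573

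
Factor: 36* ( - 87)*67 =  - 2^2 *3^3 * 29^1*67^1 = -209844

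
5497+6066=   11563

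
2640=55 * 48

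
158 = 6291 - 6133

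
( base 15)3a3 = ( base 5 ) 11303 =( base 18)2a0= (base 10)828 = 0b1100111100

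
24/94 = 12/47=0.26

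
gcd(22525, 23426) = 901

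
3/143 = 3/143 = 0.02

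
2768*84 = 232512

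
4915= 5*983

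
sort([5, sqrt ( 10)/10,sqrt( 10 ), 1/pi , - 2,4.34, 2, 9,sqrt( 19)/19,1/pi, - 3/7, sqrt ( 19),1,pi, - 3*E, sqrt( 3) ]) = [ - 3*E,- 2, - 3/7,sqrt(19)/19, sqrt(10 ) /10,  1/pi, 1/pi, 1,sqrt(3) , 2,pi,sqrt(10),4.34 , sqrt(19), 5,9] 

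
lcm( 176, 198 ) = 1584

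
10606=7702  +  2904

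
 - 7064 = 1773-8837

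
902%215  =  42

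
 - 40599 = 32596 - 73195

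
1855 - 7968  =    -  6113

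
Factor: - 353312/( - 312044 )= 2^3 * 61^1*431^( - 1 ) = 488/431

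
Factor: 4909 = 4909^1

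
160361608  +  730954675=891316283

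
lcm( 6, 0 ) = 0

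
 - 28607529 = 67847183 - 96454712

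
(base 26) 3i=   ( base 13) 75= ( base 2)1100000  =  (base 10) 96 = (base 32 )30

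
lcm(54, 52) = 1404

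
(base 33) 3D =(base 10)112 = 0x70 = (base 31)3J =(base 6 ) 304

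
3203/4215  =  3203/4215  =  0.76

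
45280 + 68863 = 114143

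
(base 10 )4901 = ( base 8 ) 11445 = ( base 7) 20201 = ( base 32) 4p5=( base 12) 2A05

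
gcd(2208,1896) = 24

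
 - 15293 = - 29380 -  - 14087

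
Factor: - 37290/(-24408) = 55/36  =  2^(  -  2) *3^(  -  2 )*5^1*11^1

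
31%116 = 31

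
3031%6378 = 3031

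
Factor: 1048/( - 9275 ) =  - 2^3*5^(-2 )*7^( - 1 )*53^( - 1)*131^1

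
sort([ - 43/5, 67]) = [ - 43/5, 67 ]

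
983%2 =1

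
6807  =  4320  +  2487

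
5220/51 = 102 + 6/17 = 102.35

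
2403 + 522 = 2925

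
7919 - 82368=-74449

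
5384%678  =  638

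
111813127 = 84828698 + 26984429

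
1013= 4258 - 3245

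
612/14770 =306/7385 = 0.04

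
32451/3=10817=10817.00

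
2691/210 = 897/70 = 12.81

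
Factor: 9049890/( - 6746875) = - 2^1 * 3^1*5^( - 4)*17^(  -  1)*19^1 *127^( - 1) *15877^1 = -  1809978/1349375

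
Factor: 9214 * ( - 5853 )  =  -2^1 * 3^1 * 17^1 * 271^1*1951^1= -53929542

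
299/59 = 299/59 =5.07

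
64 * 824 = 52736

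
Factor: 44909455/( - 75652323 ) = - 3^( - 1 ) * 5^1*23^2 *619^( - 1)*16979^1*40739^ ( -1 )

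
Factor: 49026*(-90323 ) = -2^1 * 3^1* 41^1*2203^1 * 8171^1 = - 4428175398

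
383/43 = 383/43 = 8.91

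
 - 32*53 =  - 1696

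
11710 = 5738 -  - 5972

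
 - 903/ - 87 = 10  +  11/29 = 10.38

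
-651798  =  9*( - 72422)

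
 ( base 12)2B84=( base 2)1010000010100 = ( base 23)9GB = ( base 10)5140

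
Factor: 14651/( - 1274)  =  -2^( - 1)*23^1 = -23/2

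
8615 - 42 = 8573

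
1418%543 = 332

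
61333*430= 26373190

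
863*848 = 731824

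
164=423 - 259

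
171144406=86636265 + 84508141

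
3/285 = 1/95= 0.01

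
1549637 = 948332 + 601305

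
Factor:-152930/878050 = -5^( - 1)*17^(-1 )*41^1*373^1*1033^( - 1)= -  15293/87805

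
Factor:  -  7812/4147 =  - 2^2*3^2*7^1*11^( - 1) * 13^( -1 )*29^( - 1)*31^1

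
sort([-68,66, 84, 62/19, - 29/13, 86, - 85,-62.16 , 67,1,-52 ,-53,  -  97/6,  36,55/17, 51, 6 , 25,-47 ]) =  [ - 85, - 68,  -  62.16 ,  -  53,-52, - 47,- 97/6, - 29/13,  1,55/17, 62/19, 6, 25, 36, 51, 66, 67,  84,86] 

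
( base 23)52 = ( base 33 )3i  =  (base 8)165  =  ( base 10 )117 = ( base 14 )85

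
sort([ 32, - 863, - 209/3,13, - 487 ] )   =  [-863, - 487, - 209/3,13,32 ]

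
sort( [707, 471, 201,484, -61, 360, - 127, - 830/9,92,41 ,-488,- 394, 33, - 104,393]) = [ - 488,  -  394, - 127,-104, - 830/9, - 61,33 , 41, 92, 201,360, 393 , 471, 484,707]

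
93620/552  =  23405/138 = 169.60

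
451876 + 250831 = 702707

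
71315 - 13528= 57787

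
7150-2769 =4381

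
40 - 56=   -  16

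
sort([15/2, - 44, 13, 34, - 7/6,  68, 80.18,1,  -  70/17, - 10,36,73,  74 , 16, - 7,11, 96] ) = [-44,-10, - 7, - 70/17,-7/6 , 1, 15/2, 11,13, 16,34 , 36,  68, 73, 74, 80.18, 96]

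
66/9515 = 6/865 = 0.01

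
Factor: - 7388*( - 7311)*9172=495413362896 = 2^4*3^1*1847^1*2293^1*2437^1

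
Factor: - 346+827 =13^1* 37^1 = 481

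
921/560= 1  +  361/560 = 1.64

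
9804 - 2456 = 7348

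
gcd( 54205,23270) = 5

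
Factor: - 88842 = -2^1*3^1  *  13^1 * 17^1 * 67^1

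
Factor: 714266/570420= 2^( -1) * 3^ (  -  2)*5^( - 1 ) * 7^1 * 163^1*313^1*3169^(  -  1) = 357133/285210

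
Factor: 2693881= 59^1*45659^1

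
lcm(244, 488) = 488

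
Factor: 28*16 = 448 = 2^6*7^1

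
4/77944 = 1/19486 = 0.00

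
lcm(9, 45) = 45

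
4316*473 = 2041468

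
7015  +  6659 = 13674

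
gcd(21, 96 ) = 3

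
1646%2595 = 1646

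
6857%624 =617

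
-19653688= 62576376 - 82230064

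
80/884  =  20/221=0.09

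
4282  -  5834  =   - 1552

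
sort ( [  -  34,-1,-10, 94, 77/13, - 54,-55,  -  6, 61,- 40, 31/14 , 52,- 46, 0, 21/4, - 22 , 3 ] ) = [ - 55,- 54,-46,-40 , - 34, - 22,-10, - 6 ,-1, 0, 31/14,3, 21/4, 77/13,52, 61, 94]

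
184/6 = 92/3 = 30.67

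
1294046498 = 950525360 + 343521138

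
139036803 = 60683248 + 78353555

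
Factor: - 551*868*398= - 190350664 = -  2^3*7^1*19^1*29^1*31^1  *199^1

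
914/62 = 457/31 = 14.74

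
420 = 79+341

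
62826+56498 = 119324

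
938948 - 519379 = 419569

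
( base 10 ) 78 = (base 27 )2O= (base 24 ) 36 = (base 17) 4A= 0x4E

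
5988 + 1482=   7470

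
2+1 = 3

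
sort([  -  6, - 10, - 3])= [ - 10, - 6, -3]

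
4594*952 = 4373488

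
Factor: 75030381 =3^5*131^1*2357^1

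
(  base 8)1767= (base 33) up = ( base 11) 843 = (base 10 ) 1015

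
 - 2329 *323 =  - 752267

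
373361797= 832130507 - 458768710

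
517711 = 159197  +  358514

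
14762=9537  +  5225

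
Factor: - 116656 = - 2^4*23^1*317^1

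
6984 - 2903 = 4081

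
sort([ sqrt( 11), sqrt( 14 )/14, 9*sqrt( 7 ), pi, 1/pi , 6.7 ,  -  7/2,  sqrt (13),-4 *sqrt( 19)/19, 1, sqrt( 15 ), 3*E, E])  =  [-7/2, - 4*sqrt(19 )/19,sqrt( 14)/14, 1/pi,  1, E, pi, sqrt (11) , sqrt(13),  sqrt(15), 6.7, 3*E,9*sqrt( 7 )]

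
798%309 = 180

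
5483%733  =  352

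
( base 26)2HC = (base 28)28E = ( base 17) 644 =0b11100001110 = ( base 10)1806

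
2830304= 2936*964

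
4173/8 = 521 + 5/8 = 521.62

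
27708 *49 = 1357692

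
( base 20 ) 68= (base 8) 200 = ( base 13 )9B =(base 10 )128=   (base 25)53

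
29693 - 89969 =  - 60276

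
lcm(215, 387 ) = 1935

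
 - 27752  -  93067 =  - 120819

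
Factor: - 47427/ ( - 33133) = 3^1 * 17^( - 1)*1949^(  -  1)*15809^1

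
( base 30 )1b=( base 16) 29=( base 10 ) 41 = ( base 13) 32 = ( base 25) 1g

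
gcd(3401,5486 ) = 1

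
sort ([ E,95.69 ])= [ E,95.69]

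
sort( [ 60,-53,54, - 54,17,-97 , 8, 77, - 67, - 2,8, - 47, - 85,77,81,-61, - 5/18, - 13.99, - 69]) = [- 97, - 85,-69, - 67, - 61,-54, - 53 , - 47, - 13.99,-2 , - 5/18,8,8,17, 54,60 , 77,77,81 ] 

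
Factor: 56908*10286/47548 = 2^1  *  37^1*41^1 * 139^1*347^1*11887^ (-1 ) =146338922/11887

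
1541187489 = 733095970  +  808091519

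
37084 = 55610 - 18526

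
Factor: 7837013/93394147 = 7^( - 2 )*11^(-1 )*173273^(-1 )*7837013^1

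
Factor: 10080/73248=15/109 =3^1 * 5^1*109^(-1 ) 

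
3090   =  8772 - 5682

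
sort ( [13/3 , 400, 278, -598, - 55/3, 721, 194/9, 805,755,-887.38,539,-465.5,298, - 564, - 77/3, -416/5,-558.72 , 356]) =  [ - 887.38,-598,- 564, - 558.72, - 465.5,-416/5, - 77/3, -55/3,13/3,194/9,278, 298,356, 400,  539, 721,755, 805] 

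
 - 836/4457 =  - 836/4457 = - 0.19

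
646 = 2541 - 1895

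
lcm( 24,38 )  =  456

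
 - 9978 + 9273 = -705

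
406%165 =76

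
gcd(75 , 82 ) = 1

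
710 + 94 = 804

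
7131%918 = 705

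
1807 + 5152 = 6959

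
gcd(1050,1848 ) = 42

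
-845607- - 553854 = -291753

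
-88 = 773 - 861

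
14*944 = 13216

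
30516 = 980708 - 950192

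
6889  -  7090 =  - 201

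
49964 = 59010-9046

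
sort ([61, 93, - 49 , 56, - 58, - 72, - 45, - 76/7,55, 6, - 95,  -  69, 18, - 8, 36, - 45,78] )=[ - 95, - 72 , - 69,  -  58, - 49,  -  45,-45,  -  76/7, - 8, 6, 18 , 36, 55 , 56 , 61, 78,93 ]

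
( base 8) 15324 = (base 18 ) 133a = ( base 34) 5W0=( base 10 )6868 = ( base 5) 204433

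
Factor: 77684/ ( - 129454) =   -  2^1 * 13^( - 2 ) * 383^( - 1 )*19421^1 = - 38842/64727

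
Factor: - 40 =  - 2^3*5^1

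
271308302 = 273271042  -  1962740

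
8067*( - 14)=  - 112938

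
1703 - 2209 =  - 506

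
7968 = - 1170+9138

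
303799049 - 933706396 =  -629907347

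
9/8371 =9/8371=0.00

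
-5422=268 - 5690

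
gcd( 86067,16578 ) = 9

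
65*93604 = 6084260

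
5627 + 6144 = 11771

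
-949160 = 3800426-4749586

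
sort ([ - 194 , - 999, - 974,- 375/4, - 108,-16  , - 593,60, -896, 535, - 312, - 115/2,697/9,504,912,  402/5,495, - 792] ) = [ - 999, - 974, - 896, - 792, - 593, - 312,-194, - 108  ,-375/4,- 115/2, - 16,60,697/9, 402/5,495, 504, 535,912 ]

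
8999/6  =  8999/6=1499.83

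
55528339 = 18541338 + 36987001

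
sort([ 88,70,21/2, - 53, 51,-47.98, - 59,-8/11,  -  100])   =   [ - 100, - 59,-53, - 47.98 ,-8/11,21/2, 51, 70, 88]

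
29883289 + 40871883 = 70755172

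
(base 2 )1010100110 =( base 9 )833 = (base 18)21c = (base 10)678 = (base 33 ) KI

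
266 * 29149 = 7753634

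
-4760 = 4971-9731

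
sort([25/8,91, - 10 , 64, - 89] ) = [ - 89,  -  10 , 25/8 , 64,91] 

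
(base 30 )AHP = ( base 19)177g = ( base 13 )4456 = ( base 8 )22477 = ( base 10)9535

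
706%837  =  706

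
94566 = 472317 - 377751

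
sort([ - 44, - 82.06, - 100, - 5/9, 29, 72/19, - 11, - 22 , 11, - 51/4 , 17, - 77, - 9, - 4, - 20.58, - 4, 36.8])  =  [ - 100, - 82.06, - 77 , - 44, - 22 , - 20.58, - 51/4, - 11, - 9, - 4, - 4, - 5/9,72/19,11, 17,  29, 36.8]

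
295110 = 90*3279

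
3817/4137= 3817/4137 = 0.92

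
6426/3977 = 6426/3977  =  1.62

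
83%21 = 20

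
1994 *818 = 1631092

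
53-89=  - 36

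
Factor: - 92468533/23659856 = -2^( - 4 )*11^( - 4)*23^1* 43^1*101^ ( - 1 )*93497^1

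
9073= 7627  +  1446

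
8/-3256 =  - 1/407 =- 0.00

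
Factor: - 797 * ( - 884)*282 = 2^3*3^1*13^1*17^1*47^1*797^1 = 198682536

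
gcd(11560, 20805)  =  5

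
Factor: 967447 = 13^1*74419^1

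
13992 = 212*66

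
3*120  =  360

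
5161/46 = 5161/46  =  112.20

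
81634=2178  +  79456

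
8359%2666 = 361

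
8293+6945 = 15238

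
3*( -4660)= -13980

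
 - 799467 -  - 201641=-597826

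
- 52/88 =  - 1  +  9/22 = -0.59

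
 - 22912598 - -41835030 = 18922432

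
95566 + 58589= 154155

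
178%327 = 178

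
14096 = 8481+5615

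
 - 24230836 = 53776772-78007608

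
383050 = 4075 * 94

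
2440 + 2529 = 4969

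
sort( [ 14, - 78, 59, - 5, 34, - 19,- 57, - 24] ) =[ - 78, - 57, - 24, - 19,-5,14,34,59] 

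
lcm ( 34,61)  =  2074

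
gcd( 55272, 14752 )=8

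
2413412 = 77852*31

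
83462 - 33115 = 50347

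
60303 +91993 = 152296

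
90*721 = 64890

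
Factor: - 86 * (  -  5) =430= 2^1*5^1*43^1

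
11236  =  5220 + 6016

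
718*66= 47388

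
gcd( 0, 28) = 28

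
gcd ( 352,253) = 11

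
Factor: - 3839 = -11^1*349^1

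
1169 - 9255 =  - 8086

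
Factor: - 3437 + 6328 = 7^2*59^1 = 2891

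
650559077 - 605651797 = 44907280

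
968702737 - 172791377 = 795911360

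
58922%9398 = 2534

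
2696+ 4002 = 6698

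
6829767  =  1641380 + 5188387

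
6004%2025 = 1954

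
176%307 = 176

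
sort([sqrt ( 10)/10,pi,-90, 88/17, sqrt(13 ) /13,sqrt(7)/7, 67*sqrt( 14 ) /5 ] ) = [-90, sqrt( 13) /13,sqrt(10) /10, sqrt( 7 )/7, pi,88/17,67*sqrt(14) /5] 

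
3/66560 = 3/66560 = 0.00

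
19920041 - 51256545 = -31336504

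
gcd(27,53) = 1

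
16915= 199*85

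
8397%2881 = 2635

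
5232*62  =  324384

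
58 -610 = -552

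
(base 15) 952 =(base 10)2102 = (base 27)2nn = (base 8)4066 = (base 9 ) 2785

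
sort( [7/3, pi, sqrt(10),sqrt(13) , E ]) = [7/3,E, pi,sqrt (10), sqrt ( 13 )]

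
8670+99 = 8769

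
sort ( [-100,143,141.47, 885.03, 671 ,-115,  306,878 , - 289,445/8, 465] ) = [-289,-115,-100,  445/8, 141.47,143, 306,465,671, 878,  885.03]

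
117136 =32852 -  - 84284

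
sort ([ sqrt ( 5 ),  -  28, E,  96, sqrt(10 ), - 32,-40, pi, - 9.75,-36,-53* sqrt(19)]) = [ - 53*sqrt( 19) ,-40,- 36,-32,-28, - 9.75,sqrt( 5),E, pi,sqrt( 10),96 ] 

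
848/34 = 424/17 = 24.94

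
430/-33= - 14+32/33 = - 13.03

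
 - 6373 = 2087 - 8460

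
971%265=176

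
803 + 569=1372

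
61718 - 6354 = 55364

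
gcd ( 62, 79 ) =1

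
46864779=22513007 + 24351772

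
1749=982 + 767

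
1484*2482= 3683288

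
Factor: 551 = 19^1*29^1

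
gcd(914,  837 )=1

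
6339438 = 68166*93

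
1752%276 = 96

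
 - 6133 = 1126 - 7259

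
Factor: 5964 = 2^2*3^1*7^1*71^1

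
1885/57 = 1885/57 = 33.07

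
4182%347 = 18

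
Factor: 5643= 3^3*11^1*19^1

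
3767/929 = 3767/929 = 4.05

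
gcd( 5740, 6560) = 820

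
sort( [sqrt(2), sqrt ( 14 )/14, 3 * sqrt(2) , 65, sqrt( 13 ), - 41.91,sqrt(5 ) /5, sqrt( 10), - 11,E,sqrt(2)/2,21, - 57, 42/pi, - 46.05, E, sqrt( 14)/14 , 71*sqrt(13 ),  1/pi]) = [ - 57, - 46.05, - 41.91,-11, sqrt( 14 ) /14, sqrt(14 ) /14,1/pi, sqrt(5)/5, sqrt( 2)/2, sqrt( 2), E,E , sqrt( 10) , sqrt ( 13), 3*sqrt( 2), 42/pi,21, 65, 71*sqrt(13)]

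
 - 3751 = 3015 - 6766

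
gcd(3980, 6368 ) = 796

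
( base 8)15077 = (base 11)5059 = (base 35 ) 5gy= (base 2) 1101000111111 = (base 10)6719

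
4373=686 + 3687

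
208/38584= 2/371 = 0.01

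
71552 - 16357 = 55195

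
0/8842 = 0 = 0.00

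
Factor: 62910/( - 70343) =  - 2^1*3^3* 5^1*7^( - 1 )*13^(-1)*233^1*773^( - 1)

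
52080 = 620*84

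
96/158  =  48/79 = 0.61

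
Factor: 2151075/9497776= 2^ (-4)*3^1*5^2*23^1*29^1*43^1*277^(-1 )*2143^( - 1)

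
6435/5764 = 585/524 = 1.12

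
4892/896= 1223/224 = 5.46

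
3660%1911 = 1749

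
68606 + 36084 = 104690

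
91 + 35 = 126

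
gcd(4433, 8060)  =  403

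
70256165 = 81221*865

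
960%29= 3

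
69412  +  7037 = 76449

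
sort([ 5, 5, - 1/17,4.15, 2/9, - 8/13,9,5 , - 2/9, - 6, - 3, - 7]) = [-7, - 6,  -  3,-8/13, - 2/9, - 1/17,2/9,4.15, 5 , 5,5 , 9]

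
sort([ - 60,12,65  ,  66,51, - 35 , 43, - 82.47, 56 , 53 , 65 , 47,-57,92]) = [ - 82.47 ,-60, - 57,  -  35,12 , 43,47, 51,53,56, 65 , 65,66 , 92]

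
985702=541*1822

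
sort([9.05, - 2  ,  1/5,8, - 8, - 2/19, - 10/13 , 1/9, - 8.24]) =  [ -8.24, - 8,-2, - 10/13, - 2/19, 1/9, 1/5,8, 9.05] 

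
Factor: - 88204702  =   -2^1*44102351^1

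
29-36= - 7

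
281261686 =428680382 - 147418696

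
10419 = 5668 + 4751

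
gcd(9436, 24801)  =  7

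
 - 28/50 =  - 14/25 = - 0.56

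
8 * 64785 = 518280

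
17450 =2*8725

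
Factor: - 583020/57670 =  - 2^1*3^2*41^1*73^( - 1 ) = -738/73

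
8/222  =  4/111 = 0.04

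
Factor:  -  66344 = -2^3*8293^1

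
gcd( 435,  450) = 15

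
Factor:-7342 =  - 2^1*3671^1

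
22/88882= 11/44441 = 0.00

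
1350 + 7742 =9092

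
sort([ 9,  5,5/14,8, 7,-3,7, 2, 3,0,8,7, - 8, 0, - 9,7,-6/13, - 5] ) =[ - 9,-8 ,-5, -3,-6/13,0,0,5/14, 2,3, 5,7, 7,  7,7,8 , 8,9]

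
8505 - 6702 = 1803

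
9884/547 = 9884/547 = 18.07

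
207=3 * 69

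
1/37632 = 1/37632  =  0.00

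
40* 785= 31400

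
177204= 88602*2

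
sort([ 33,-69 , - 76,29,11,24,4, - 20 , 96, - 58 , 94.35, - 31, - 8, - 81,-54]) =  [ - 81, - 76 , - 69, - 58, - 54,- 31,-20, - 8,  4, 11,24,29 , 33,94.35, 96]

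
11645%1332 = 989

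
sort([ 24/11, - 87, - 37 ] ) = [ - 87, - 37,24/11]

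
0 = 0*992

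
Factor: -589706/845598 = - 613/879 = -3^ (-1)*293^( - 1)*613^1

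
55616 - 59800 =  - 4184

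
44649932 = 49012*911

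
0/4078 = 0=0.00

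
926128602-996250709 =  - 70122107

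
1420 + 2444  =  3864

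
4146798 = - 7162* (  -  579)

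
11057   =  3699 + 7358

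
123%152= 123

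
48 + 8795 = 8843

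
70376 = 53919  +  16457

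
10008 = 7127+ 2881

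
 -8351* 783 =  - 6538833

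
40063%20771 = 19292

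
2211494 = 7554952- 5343458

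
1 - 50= - 49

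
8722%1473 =1357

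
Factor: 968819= 968819^1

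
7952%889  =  840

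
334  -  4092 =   -  3758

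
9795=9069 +726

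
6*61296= 367776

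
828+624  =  1452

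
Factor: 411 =3^1*137^1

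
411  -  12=399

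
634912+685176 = 1320088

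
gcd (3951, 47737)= 1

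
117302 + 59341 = 176643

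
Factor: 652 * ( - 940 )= - 2^4  *5^1*47^1 *163^1 = -612880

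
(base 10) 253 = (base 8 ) 375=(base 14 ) 141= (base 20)CD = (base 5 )2003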